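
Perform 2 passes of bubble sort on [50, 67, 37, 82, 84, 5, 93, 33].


Initial: [50, 67, 37, 82, 84, 5, 93, 33]
Pass 1: [50, 37, 67, 82, 5, 84, 33, 93] (3 swaps)
Pass 2: [37, 50, 67, 5, 82, 33, 84, 93] (3 swaps)

After 2 passes: [37, 50, 67, 5, 82, 33, 84, 93]


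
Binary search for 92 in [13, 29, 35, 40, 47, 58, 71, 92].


Step 1: lo=0, hi=7, mid=3, val=40
Step 2: lo=4, hi=7, mid=5, val=58
Step 3: lo=6, hi=7, mid=6, val=71
Step 4: lo=7, hi=7, mid=7, val=92

Found at index 7


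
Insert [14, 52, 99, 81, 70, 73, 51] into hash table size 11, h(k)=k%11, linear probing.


Insert 14: h=3 -> slot 3
Insert 52: h=8 -> slot 8
Insert 99: h=0 -> slot 0
Insert 81: h=4 -> slot 4
Insert 70: h=4, 1 probes -> slot 5
Insert 73: h=7 -> slot 7
Insert 51: h=7, 2 probes -> slot 9

Table: [99, None, None, 14, 81, 70, None, 73, 52, 51, None]


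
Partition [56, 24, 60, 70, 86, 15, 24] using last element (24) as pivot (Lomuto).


Pivot: 24
  24 <= 24: swap -> [24, 56, 60, 70, 86, 15, 24]
  15 <= 24: swap -> [24, 15, 60, 70, 86, 56, 24]
Place pivot at 2: [24, 15, 24, 70, 86, 56, 60]

Partitioned: [24, 15, 24, 70, 86, 56, 60]


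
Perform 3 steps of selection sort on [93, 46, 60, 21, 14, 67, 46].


Initial: [93, 46, 60, 21, 14, 67, 46]
Step 1: min=14 at 4
  Swap: [14, 46, 60, 21, 93, 67, 46]
Step 2: min=21 at 3
  Swap: [14, 21, 60, 46, 93, 67, 46]
Step 3: min=46 at 3
  Swap: [14, 21, 46, 60, 93, 67, 46]

After 3 steps: [14, 21, 46, 60, 93, 67, 46]


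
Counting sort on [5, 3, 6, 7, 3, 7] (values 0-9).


Input: [5, 3, 6, 7, 3, 7]
Counts: [0, 0, 0, 2, 0, 1, 1, 2, 0, 0]

Sorted: [3, 3, 5, 6, 7, 7]


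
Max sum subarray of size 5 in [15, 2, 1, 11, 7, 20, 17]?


[0:5]: 36
[1:6]: 41
[2:7]: 56

Max: 56 at [2:7]


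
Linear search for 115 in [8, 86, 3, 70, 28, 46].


i=0: 8!=115
i=1: 86!=115
i=2: 3!=115
i=3: 70!=115
i=4: 28!=115
i=5: 46!=115

Not found, 6 comps


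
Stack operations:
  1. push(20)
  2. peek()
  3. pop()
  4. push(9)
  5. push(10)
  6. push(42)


push(20) -> [20]
peek()->20
pop()->20, []
push(9) -> [9]
push(10) -> [9, 10]
push(42) -> [9, 10, 42]

Final stack: [9, 10, 42]


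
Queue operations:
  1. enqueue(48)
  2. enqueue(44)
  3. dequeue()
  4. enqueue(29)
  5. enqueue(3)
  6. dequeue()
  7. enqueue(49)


enqueue(48) -> [48]
enqueue(44) -> [48, 44]
dequeue()->48, [44]
enqueue(29) -> [44, 29]
enqueue(3) -> [44, 29, 3]
dequeue()->44, [29, 3]
enqueue(49) -> [29, 3, 49]

Final queue: [29, 3, 49]


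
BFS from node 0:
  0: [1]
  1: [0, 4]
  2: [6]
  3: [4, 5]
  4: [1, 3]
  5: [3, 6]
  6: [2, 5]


Visit 0, enqueue [1]
Visit 1, enqueue [4]
Visit 4, enqueue [3]
Visit 3, enqueue [5]
Visit 5, enqueue [6]
Visit 6, enqueue [2]
Visit 2, enqueue []

BFS order: [0, 1, 4, 3, 5, 6, 2]


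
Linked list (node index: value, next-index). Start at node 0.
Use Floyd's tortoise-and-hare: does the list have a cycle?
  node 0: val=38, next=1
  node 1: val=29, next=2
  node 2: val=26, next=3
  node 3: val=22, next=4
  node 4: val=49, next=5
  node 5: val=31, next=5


Floyd's tortoise (slow, +1) and hare (fast, +2):
  init: slow=0, fast=0
  step 1: slow=1, fast=2
  step 2: slow=2, fast=4
  step 3: slow=3, fast=5
  step 4: slow=4, fast=5
  step 5: slow=5, fast=5
  slow == fast at node 5: cycle detected

Cycle: yes


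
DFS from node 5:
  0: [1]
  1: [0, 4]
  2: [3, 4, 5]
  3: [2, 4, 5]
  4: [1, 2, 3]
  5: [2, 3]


Visit 5, push [3, 2]
Visit 2, push [4, 3]
Visit 3, push [4]
Visit 4, push [1]
Visit 1, push [0]
Visit 0, push []

DFS order: [5, 2, 3, 4, 1, 0]


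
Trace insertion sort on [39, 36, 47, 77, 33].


Initial: [39, 36, 47, 77, 33]
Insert 36: [36, 39, 47, 77, 33]
Insert 47: [36, 39, 47, 77, 33]
Insert 77: [36, 39, 47, 77, 33]
Insert 33: [33, 36, 39, 47, 77]

Sorted: [33, 36, 39, 47, 77]


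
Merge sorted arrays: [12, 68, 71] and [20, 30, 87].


Take 12 from A
Take 20 from B
Take 30 from B
Take 68 from A
Take 71 from A

Merged: [12, 20, 30, 68, 71, 87]


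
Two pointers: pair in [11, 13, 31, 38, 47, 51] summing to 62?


lo=0(11)+hi=5(51)=62

Yes: 11+51=62


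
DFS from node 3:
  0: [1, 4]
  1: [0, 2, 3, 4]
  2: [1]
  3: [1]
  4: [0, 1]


Visit 3, push [1]
Visit 1, push [4, 2, 0]
Visit 0, push [4]
Visit 4, push []
Visit 2, push []

DFS order: [3, 1, 0, 4, 2]


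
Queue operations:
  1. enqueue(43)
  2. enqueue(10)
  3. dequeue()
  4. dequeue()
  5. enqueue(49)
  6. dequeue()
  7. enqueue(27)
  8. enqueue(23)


enqueue(43) -> [43]
enqueue(10) -> [43, 10]
dequeue()->43, [10]
dequeue()->10, []
enqueue(49) -> [49]
dequeue()->49, []
enqueue(27) -> [27]
enqueue(23) -> [27, 23]

Final queue: [27, 23]


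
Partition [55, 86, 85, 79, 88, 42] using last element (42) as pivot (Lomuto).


Pivot: 42
Place pivot at 0: [42, 86, 85, 79, 88, 55]

Partitioned: [42, 86, 85, 79, 88, 55]


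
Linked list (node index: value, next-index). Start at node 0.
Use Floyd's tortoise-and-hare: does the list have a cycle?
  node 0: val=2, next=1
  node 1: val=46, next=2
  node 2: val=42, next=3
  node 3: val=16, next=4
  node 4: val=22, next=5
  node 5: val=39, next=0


Floyd's tortoise (slow, +1) and hare (fast, +2):
  init: slow=0, fast=0
  step 1: slow=1, fast=2
  step 2: slow=2, fast=4
  step 3: slow=3, fast=0
  step 4: slow=4, fast=2
  step 5: slow=5, fast=4
  step 6: slow=0, fast=0
  slow == fast at node 0: cycle detected

Cycle: yes


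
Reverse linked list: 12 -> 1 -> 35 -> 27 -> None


Step 1: curr=12, set curr.next=prev(None) | reversed so far: 12
Step 2: curr=1, set curr.next=prev(12) | reversed so far: 1 -> 12
Step 3: curr=35, set curr.next=prev(1) | reversed so far: 35 -> 1 -> 12
Step 4: curr=27, set curr.next=prev(35) | reversed so far: 27 -> 35 -> 1 -> 12

27 -> 35 -> 1 -> 12 -> None


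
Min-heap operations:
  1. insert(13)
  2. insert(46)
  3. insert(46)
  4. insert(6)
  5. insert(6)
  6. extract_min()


insert(13) -> [13]
insert(46) -> [13, 46]
insert(46) -> [13, 46, 46]
insert(6) -> [6, 13, 46, 46]
insert(6) -> [6, 6, 46, 46, 13]
extract_min()->6, [6, 13, 46, 46]

Final heap: [6, 13, 46, 46]


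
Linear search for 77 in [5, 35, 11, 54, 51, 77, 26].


i=0: 5!=77
i=1: 35!=77
i=2: 11!=77
i=3: 54!=77
i=4: 51!=77
i=5: 77==77 found!

Found at 5, 6 comps


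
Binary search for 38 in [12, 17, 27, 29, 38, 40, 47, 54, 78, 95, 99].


Step 1: lo=0, hi=10, mid=5, val=40
Step 2: lo=0, hi=4, mid=2, val=27
Step 3: lo=3, hi=4, mid=3, val=29
Step 4: lo=4, hi=4, mid=4, val=38

Found at index 4


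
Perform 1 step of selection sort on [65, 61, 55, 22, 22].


Initial: [65, 61, 55, 22, 22]
Step 1: min=22 at 3
  Swap: [22, 61, 55, 65, 22]

After 1 step: [22, 61, 55, 65, 22]


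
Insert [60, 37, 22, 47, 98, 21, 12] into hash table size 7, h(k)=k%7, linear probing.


Insert 60: h=4 -> slot 4
Insert 37: h=2 -> slot 2
Insert 22: h=1 -> slot 1
Insert 47: h=5 -> slot 5
Insert 98: h=0 -> slot 0
Insert 21: h=0, 3 probes -> slot 3
Insert 12: h=5, 1 probes -> slot 6

Table: [98, 22, 37, 21, 60, 47, 12]


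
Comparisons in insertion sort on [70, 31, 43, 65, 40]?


Algorithm: insertion sort
Input: [70, 31, 43, 65, 40]
Sorted: [31, 40, 43, 65, 70]

9


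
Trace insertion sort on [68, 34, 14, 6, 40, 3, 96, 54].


Initial: [68, 34, 14, 6, 40, 3, 96, 54]
Insert 34: [34, 68, 14, 6, 40, 3, 96, 54]
Insert 14: [14, 34, 68, 6, 40, 3, 96, 54]
Insert 6: [6, 14, 34, 68, 40, 3, 96, 54]
Insert 40: [6, 14, 34, 40, 68, 3, 96, 54]
Insert 3: [3, 6, 14, 34, 40, 68, 96, 54]
Insert 96: [3, 6, 14, 34, 40, 68, 96, 54]
Insert 54: [3, 6, 14, 34, 40, 54, 68, 96]

Sorted: [3, 6, 14, 34, 40, 54, 68, 96]


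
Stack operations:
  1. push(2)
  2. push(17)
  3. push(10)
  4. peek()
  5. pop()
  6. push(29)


push(2) -> [2]
push(17) -> [2, 17]
push(10) -> [2, 17, 10]
peek()->10
pop()->10, [2, 17]
push(29) -> [2, 17, 29]

Final stack: [2, 17, 29]


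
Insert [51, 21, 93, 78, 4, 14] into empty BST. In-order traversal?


Insert 51: root
Insert 21: L from 51
Insert 93: R from 51
Insert 78: R from 51 -> L from 93
Insert 4: L from 51 -> L from 21
Insert 14: L from 51 -> L from 21 -> R from 4

In-order: [4, 14, 21, 51, 78, 93]


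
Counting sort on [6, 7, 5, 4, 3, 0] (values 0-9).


Input: [6, 7, 5, 4, 3, 0]
Counts: [1, 0, 0, 1, 1, 1, 1, 1, 0, 0]

Sorted: [0, 3, 4, 5, 6, 7]


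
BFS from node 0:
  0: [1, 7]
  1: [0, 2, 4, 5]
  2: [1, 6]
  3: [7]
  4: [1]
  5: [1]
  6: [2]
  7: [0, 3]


Visit 0, enqueue [1, 7]
Visit 1, enqueue [2, 4, 5]
Visit 7, enqueue [3]
Visit 2, enqueue [6]
Visit 4, enqueue []
Visit 5, enqueue []
Visit 3, enqueue []
Visit 6, enqueue []

BFS order: [0, 1, 7, 2, 4, 5, 3, 6]


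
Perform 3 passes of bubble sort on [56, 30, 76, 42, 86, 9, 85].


Initial: [56, 30, 76, 42, 86, 9, 85]
Pass 1: [30, 56, 42, 76, 9, 85, 86] (4 swaps)
Pass 2: [30, 42, 56, 9, 76, 85, 86] (2 swaps)
Pass 3: [30, 42, 9, 56, 76, 85, 86] (1 swaps)

After 3 passes: [30, 42, 9, 56, 76, 85, 86]


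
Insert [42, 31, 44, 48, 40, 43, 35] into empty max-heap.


Insert 42: [42]
Insert 31: [42, 31]
Insert 44: [44, 31, 42]
Insert 48: [48, 44, 42, 31]
Insert 40: [48, 44, 42, 31, 40]
Insert 43: [48, 44, 43, 31, 40, 42]
Insert 35: [48, 44, 43, 31, 40, 42, 35]

Final heap: [48, 44, 43, 31, 40, 42, 35]


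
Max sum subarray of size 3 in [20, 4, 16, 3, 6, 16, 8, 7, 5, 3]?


[0:3]: 40
[1:4]: 23
[2:5]: 25
[3:6]: 25
[4:7]: 30
[5:8]: 31
[6:9]: 20
[7:10]: 15

Max: 40 at [0:3]


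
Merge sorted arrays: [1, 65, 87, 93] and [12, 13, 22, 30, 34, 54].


Take 1 from A
Take 12 from B
Take 13 from B
Take 22 from B
Take 30 from B
Take 34 from B
Take 54 from B

Merged: [1, 12, 13, 22, 30, 34, 54, 65, 87, 93]


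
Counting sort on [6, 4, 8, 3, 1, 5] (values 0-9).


Input: [6, 4, 8, 3, 1, 5]
Counts: [0, 1, 0, 1, 1, 1, 1, 0, 1, 0]

Sorted: [1, 3, 4, 5, 6, 8]


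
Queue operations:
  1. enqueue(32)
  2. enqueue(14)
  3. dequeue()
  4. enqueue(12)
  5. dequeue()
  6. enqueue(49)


enqueue(32) -> [32]
enqueue(14) -> [32, 14]
dequeue()->32, [14]
enqueue(12) -> [14, 12]
dequeue()->14, [12]
enqueue(49) -> [12, 49]

Final queue: [12, 49]


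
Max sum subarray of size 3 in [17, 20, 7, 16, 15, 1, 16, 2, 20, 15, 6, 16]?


[0:3]: 44
[1:4]: 43
[2:5]: 38
[3:6]: 32
[4:7]: 32
[5:8]: 19
[6:9]: 38
[7:10]: 37
[8:11]: 41
[9:12]: 37

Max: 44 at [0:3]


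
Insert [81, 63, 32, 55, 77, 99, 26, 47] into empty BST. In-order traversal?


Insert 81: root
Insert 63: L from 81
Insert 32: L from 81 -> L from 63
Insert 55: L from 81 -> L from 63 -> R from 32
Insert 77: L from 81 -> R from 63
Insert 99: R from 81
Insert 26: L from 81 -> L from 63 -> L from 32
Insert 47: L from 81 -> L from 63 -> R from 32 -> L from 55

In-order: [26, 32, 47, 55, 63, 77, 81, 99]


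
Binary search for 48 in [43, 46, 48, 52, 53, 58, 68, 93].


Step 1: lo=0, hi=7, mid=3, val=52
Step 2: lo=0, hi=2, mid=1, val=46
Step 3: lo=2, hi=2, mid=2, val=48

Found at index 2


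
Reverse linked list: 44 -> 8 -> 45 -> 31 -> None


Step 1: curr=44, set curr.next=prev(None) | reversed so far: 44
Step 2: curr=8, set curr.next=prev(44) | reversed so far: 8 -> 44
Step 3: curr=45, set curr.next=prev(8) | reversed so far: 45 -> 8 -> 44
Step 4: curr=31, set curr.next=prev(45) | reversed so far: 31 -> 45 -> 8 -> 44

31 -> 45 -> 8 -> 44 -> None


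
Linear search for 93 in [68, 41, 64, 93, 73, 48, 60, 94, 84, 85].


i=0: 68!=93
i=1: 41!=93
i=2: 64!=93
i=3: 93==93 found!

Found at 3, 4 comps


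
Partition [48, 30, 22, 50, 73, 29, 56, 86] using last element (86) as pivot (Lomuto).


Pivot: 86
  48 <= 86: advance i (no swap)
  30 <= 86: advance i (no swap)
  22 <= 86: advance i (no swap)
  50 <= 86: advance i (no swap)
  73 <= 86: advance i (no swap)
  29 <= 86: advance i (no swap)
  56 <= 86: advance i (no swap)
Place pivot at 7: [48, 30, 22, 50, 73, 29, 56, 86]

Partitioned: [48, 30, 22, 50, 73, 29, 56, 86]


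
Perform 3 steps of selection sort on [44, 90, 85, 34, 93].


Initial: [44, 90, 85, 34, 93]
Step 1: min=34 at 3
  Swap: [34, 90, 85, 44, 93]
Step 2: min=44 at 3
  Swap: [34, 44, 85, 90, 93]
Step 3: min=85 at 2
  Swap: [34, 44, 85, 90, 93]

After 3 steps: [34, 44, 85, 90, 93]


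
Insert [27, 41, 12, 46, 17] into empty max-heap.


Insert 27: [27]
Insert 41: [41, 27]
Insert 12: [41, 27, 12]
Insert 46: [46, 41, 12, 27]
Insert 17: [46, 41, 12, 27, 17]

Final heap: [46, 41, 12, 27, 17]


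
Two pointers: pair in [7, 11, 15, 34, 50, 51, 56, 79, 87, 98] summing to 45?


lo=0(7)+hi=9(98)=105
lo=0(7)+hi=8(87)=94
lo=0(7)+hi=7(79)=86
lo=0(7)+hi=6(56)=63
lo=0(7)+hi=5(51)=58
lo=0(7)+hi=4(50)=57
lo=0(7)+hi=3(34)=41
lo=1(11)+hi=3(34)=45

Yes: 11+34=45


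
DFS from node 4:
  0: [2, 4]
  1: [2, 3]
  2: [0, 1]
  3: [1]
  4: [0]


Visit 4, push [0]
Visit 0, push [2]
Visit 2, push [1]
Visit 1, push [3]
Visit 3, push []

DFS order: [4, 0, 2, 1, 3]


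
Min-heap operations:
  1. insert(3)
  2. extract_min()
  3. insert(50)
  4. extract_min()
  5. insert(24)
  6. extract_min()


insert(3) -> [3]
extract_min()->3, []
insert(50) -> [50]
extract_min()->50, []
insert(24) -> [24]
extract_min()->24, []

Final heap: []


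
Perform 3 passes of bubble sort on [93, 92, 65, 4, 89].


Initial: [93, 92, 65, 4, 89]
Pass 1: [92, 65, 4, 89, 93] (4 swaps)
Pass 2: [65, 4, 89, 92, 93] (3 swaps)
Pass 3: [4, 65, 89, 92, 93] (1 swaps)

After 3 passes: [4, 65, 89, 92, 93]


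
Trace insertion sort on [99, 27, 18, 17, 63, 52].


Initial: [99, 27, 18, 17, 63, 52]
Insert 27: [27, 99, 18, 17, 63, 52]
Insert 18: [18, 27, 99, 17, 63, 52]
Insert 17: [17, 18, 27, 99, 63, 52]
Insert 63: [17, 18, 27, 63, 99, 52]
Insert 52: [17, 18, 27, 52, 63, 99]

Sorted: [17, 18, 27, 52, 63, 99]


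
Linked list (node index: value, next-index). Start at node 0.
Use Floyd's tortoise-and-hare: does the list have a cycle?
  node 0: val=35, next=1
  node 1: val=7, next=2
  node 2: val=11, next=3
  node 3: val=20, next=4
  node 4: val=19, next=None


Floyd's tortoise (slow, +1) and hare (fast, +2):
  init: slow=0, fast=0
  step 1: slow=1, fast=2
  step 2: slow=2, fast=4
  step 3: fast -> None, no cycle

Cycle: no


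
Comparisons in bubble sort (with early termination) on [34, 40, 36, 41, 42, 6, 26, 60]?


Algorithm: bubble sort (with early termination)
Input: [34, 40, 36, 41, 42, 6, 26, 60]
Sorted: [6, 26, 34, 36, 40, 41, 42, 60]

27


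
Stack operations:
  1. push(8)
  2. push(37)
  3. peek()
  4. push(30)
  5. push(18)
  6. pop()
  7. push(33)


push(8) -> [8]
push(37) -> [8, 37]
peek()->37
push(30) -> [8, 37, 30]
push(18) -> [8, 37, 30, 18]
pop()->18, [8, 37, 30]
push(33) -> [8, 37, 30, 33]

Final stack: [8, 37, 30, 33]


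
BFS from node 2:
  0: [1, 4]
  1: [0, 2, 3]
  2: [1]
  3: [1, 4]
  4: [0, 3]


Visit 2, enqueue [1]
Visit 1, enqueue [0, 3]
Visit 0, enqueue [4]
Visit 3, enqueue []
Visit 4, enqueue []

BFS order: [2, 1, 0, 3, 4]


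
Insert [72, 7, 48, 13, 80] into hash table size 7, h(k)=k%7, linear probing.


Insert 72: h=2 -> slot 2
Insert 7: h=0 -> slot 0
Insert 48: h=6 -> slot 6
Insert 13: h=6, 2 probes -> slot 1
Insert 80: h=3 -> slot 3

Table: [7, 13, 72, 80, None, None, 48]


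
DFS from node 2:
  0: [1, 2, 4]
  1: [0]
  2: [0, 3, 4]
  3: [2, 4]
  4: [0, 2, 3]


Visit 2, push [4, 3, 0]
Visit 0, push [4, 1]
Visit 1, push []
Visit 4, push [3]
Visit 3, push []

DFS order: [2, 0, 1, 4, 3]


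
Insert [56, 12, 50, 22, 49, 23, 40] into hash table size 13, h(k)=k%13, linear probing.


Insert 56: h=4 -> slot 4
Insert 12: h=12 -> slot 12
Insert 50: h=11 -> slot 11
Insert 22: h=9 -> slot 9
Insert 49: h=10 -> slot 10
Insert 23: h=10, 3 probes -> slot 0
Insert 40: h=1 -> slot 1

Table: [23, 40, None, None, 56, None, None, None, None, 22, 49, 50, 12]


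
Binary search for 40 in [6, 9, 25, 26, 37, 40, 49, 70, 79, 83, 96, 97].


Step 1: lo=0, hi=11, mid=5, val=40

Found at index 5


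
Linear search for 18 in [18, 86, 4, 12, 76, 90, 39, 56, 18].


i=0: 18==18 found!

Found at 0, 1 comps


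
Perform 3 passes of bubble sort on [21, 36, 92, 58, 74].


Initial: [21, 36, 92, 58, 74]
Pass 1: [21, 36, 58, 74, 92] (2 swaps)
Pass 2: [21, 36, 58, 74, 92] (0 swaps)
Pass 3: [21, 36, 58, 74, 92] (0 swaps)

After 3 passes: [21, 36, 58, 74, 92]


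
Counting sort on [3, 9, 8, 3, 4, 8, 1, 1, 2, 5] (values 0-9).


Input: [3, 9, 8, 3, 4, 8, 1, 1, 2, 5]
Counts: [0, 2, 1, 2, 1, 1, 0, 0, 2, 1]

Sorted: [1, 1, 2, 3, 3, 4, 5, 8, 8, 9]


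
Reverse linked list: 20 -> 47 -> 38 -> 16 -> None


Step 1: curr=20, set curr.next=prev(None) | reversed so far: 20
Step 2: curr=47, set curr.next=prev(20) | reversed so far: 47 -> 20
Step 3: curr=38, set curr.next=prev(47) | reversed so far: 38 -> 47 -> 20
Step 4: curr=16, set curr.next=prev(38) | reversed so far: 16 -> 38 -> 47 -> 20

16 -> 38 -> 47 -> 20 -> None


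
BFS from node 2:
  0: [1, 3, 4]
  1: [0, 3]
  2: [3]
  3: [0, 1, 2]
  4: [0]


Visit 2, enqueue [3]
Visit 3, enqueue [0, 1]
Visit 0, enqueue [4]
Visit 1, enqueue []
Visit 4, enqueue []

BFS order: [2, 3, 0, 1, 4]


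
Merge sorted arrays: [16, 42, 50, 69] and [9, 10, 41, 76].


Take 9 from B
Take 10 from B
Take 16 from A
Take 41 from B
Take 42 from A
Take 50 from A
Take 69 from A

Merged: [9, 10, 16, 41, 42, 50, 69, 76]


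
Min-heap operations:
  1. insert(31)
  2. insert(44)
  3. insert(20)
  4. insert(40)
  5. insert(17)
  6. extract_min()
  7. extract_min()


insert(31) -> [31]
insert(44) -> [31, 44]
insert(20) -> [20, 44, 31]
insert(40) -> [20, 40, 31, 44]
insert(17) -> [17, 20, 31, 44, 40]
extract_min()->17, [20, 40, 31, 44]
extract_min()->20, [31, 40, 44]

Final heap: [31, 40, 44]


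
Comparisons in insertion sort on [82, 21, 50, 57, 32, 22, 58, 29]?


Algorithm: insertion sort
Input: [82, 21, 50, 57, 32, 22, 58, 29]
Sorted: [21, 22, 29, 32, 50, 57, 58, 82]

22


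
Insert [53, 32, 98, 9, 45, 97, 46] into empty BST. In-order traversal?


Insert 53: root
Insert 32: L from 53
Insert 98: R from 53
Insert 9: L from 53 -> L from 32
Insert 45: L from 53 -> R from 32
Insert 97: R from 53 -> L from 98
Insert 46: L from 53 -> R from 32 -> R from 45

In-order: [9, 32, 45, 46, 53, 97, 98]


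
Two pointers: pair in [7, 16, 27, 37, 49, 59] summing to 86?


lo=0(7)+hi=5(59)=66
lo=1(16)+hi=5(59)=75
lo=2(27)+hi=5(59)=86

Yes: 27+59=86


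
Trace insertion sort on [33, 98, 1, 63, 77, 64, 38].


Initial: [33, 98, 1, 63, 77, 64, 38]
Insert 98: [33, 98, 1, 63, 77, 64, 38]
Insert 1: [1, 33, 98, 63, 77, 64, 38]
Insert 63: [1, 33, 63, 98, 77, 64, 38]
Insert 77: [1, 33, 63, 77, 98, 64, 38]
Insert 64: [1, 33, 63, 64, 77, 98, 38]
Insert 38: [1, 33, 38, 63, 64, 77, 98]

Sorted: [1, 33, 38, 63, 64, 77, 98]


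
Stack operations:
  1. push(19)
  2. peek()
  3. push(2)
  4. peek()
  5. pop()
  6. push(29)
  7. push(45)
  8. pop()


push(19) -> [19]
peek()->19
push(2) -> [19, 2]
peek()->2
pop()->2, [19]
push(29) -> [19, 29]
push(45) -> [19, 29, 45]
pop()->45, [19, 29]

Final stack: [19, 29]


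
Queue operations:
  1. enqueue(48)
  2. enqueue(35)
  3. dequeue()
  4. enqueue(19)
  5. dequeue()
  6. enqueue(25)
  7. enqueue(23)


enqueue(48) -> [48]
enqueue(35) -> [48, 35]
dequeue()->48, [35]
enqueue(19) -> [35, 19]
dequeue()->35, [19]
enqueue(25) -> [19, 25]
enqueue(23) -> [19, 25, 23]

Final queue: [19, 25, 23]


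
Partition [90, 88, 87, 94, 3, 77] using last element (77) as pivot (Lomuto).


Pivot: 77
  3 <= 77: swap -> [3, 88, 87, 94, 90, 77]
Place pivot at 1: [3, 77, 87, 94, 90, 88]

Partitioned: [3, 77, 87, 94, 90, 88]


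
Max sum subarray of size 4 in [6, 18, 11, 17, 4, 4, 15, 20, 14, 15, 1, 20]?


[0:4]: 52
[1:5]: 50
[2:6]: 36
[3:7]: 40
[4:8]: 43
[5:9]: 53
[6:10]: 64
[7:11]: 50
[8:12]: 50

Max: 64 at [6:10]


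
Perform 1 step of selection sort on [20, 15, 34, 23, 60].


Initial: [20, 15, 34, 23, 60]
Step 1: min=15 at 1
  Swap: [15, 20, 34, 23, 60]

After 1 step: [15, 20, 34, 23, 60]


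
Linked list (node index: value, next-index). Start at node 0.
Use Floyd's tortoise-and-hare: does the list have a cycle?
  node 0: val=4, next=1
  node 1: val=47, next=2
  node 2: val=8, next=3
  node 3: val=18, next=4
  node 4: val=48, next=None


Floyd's tortoise (slow, +1) and hare (fast, +2):
  init: slow=0, fast=0
  step 1: slow=1, fast=2
  step 2: slow=2, fast=4
  step 3: fast -> None, no cycle

Cycle: no


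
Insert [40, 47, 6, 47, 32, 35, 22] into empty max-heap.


Insert 40: [40]
Insert 47: [47, 40]
Insert 6: [47, 40, 6]
Insert 47: [47, 47, 6, 40]
Insert 32: [47, 47, 6, 40, 32]
Insert 35: [47, 47, 35, 40, 32, 6]
Insert 22: [47, 47, 35, 40, 32, 6, 22]

Final heap: [47, 47, 35, 40, 32, 6, 22]


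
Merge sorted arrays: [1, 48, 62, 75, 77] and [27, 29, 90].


Take 1 from A
Take 27 from B
Take 29 from B
Take 48 from A
Take 62 from A
Take 75 from A
Take 77 from A

Merged: [1, 27, 29, 48, 62, 75, 77, 90]


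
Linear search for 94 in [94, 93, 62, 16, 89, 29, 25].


i=0: 94==94 found!

Found at 0, 1 comps


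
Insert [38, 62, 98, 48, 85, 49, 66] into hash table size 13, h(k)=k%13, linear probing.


Insert 38: h=12 -> slot 12
Insert 62: h=10 -> slot 10
Insert 98: h=7 -> slot 7
Insert 48: h=9 -> slot 9
Insert 85: h=7, 1 probes -> slot 8
Insert 49: h=10, 1 probes -> slot 11
Insert 66: h=1 -> slot 1

Table: [None, 66, None, None, None, None, None, 98, 85, 48, 62, 49, 38]


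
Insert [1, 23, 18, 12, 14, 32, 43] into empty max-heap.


Insert 1: [1]
Insert 23: [23, 1]
Insert 18: [23, 1, 18]
Insert 12: [23, 12, 18, 1]
Insert 14: [23, 14, 18, 1, 12]
Insert 32: [32, 14, 23, 1, 12, 18]
Insert 43: [43, 14, 32, 1, 12, 18, 23]

Final heap: [43, 14, 32, 1, 12, 18, 23]


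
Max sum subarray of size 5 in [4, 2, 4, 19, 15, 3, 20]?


[0:5]: 44
[1:6]: 43
[2:7]: 61

Max: 61 at [2:7]


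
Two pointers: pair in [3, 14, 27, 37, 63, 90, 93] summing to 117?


lo=0(3)+hi=6(93)=96
lo=1(14)+hi=6(93)=107
lo=2(27)+hi=6(93)=120
lo=2(27)+hi=5(90)=117

Yes: 27+90=117


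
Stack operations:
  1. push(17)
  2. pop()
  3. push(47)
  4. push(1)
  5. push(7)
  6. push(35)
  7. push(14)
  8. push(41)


push(17) -> [17]
pop()->17, []
push(47) -> [47]
push(1) -> [47, 1]
push(7) -> [47, 1, 7]
push(35) -> [47, 1, 7, 35]
push(14) -> [47, 1, 7, 35, 14]
push(41) -> [47, 1, 7, 35, 14, 41]

Final stack: [47, 1, 7, 35, 14, 41]


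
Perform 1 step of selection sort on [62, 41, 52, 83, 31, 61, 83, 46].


Initial: [62, 41, 52, 83, 31, 61, 83, 46]
Step 1: min=31 at 4
  Swap: [31, 41, 52, 83, 62, 61, 83, 46]

After 1 step: [31, 41, 52, 83, 62, 61, 83, 46]


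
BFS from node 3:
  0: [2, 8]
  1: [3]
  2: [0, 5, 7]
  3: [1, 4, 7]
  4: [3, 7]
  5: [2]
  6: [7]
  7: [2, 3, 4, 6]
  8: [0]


Visit 3, enqueue [1, 4, 7]
Visit 1, enqueue []
Visit 4, enqueue []
Visit 7, enqueue [2, 6]
Visit 2, enqueue [0, 5]
Visit 6, enqueue []
Visit 0, enqueue [8]
Visit 5, enqueue []
Visit 8, enqueue []

BFS order: [3, 1, 4, 7, 2, 6, 0, 5, 8]


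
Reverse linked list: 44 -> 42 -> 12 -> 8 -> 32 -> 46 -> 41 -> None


Step 1: curr=44, set curr.next=prev(None) | reversed so far: 44
Step 2: curr=42, set curr.next=prev(44) | reversed so far: 42 -> 44
Step 3: curr=12, set curr.next=prev(42) | reversed so far: 12 -> 42 -> 44
Step 4: curr=8, set curr.next=prev(12) | reversed so far: 8 -> 12 -> 42 -> 44
Step 5: curr=32, set curr.next=prev(8) | reversed so far: 32 -> 8 -> 12 -> 42 -> 44
Step 6: curr=46, set curr.next=prev(32) | reversed so far: 46 -> 32 -> 8 -> 12 -> 42 -> 44
Step 7: curr=41, set curr.next=prev(46) | reversed so far: 41 -> 46 -> 32 -> 8 -> 12 -> 42 -> 44

41 -> 46 -> 32 -> 8 -> 12 -> 42 -> 44 -> None


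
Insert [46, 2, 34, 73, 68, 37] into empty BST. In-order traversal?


Insert 46: root
Insert 2: L from 46
Insert 34: L from 46 -> R from 2
Insert 73: R from 46
Insert 68: R from 46 -> L from 73
Insert 37: L from 46 -> R from 2 -> R from 34

In-order: [2, 34, 37, 46, 68, 73]


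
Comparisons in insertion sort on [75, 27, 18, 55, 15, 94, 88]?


Algorithm: insertion sort
Input: [75, 27, 18, 55, 15, 94, 88]
Sorted: [15, 18, 27, 55, 75, 88, 94]

12


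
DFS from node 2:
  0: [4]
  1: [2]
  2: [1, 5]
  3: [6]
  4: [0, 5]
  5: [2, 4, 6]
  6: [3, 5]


Visit 2, push [5, 1]
Visit 1, push []
Visit 5, push [6, 4]
Visit 4, push [0]
Visit 0, push []
Visit 6, push [3]
Visit 3, push []

DFS order: [2, 1, 5, 4, 0, 6, 3]


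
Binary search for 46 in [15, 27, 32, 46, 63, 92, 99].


Step 1: lo=0, hi=6, mid=3, val=46

Found at index 3


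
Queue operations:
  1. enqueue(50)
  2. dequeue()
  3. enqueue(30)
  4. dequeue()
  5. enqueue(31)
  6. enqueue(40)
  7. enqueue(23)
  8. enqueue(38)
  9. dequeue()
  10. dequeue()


enqueue(50) -> [50]
dequeue()->50, []
enqueue(30) -> [30]
dequeue()->30, []
enqueue(31) -> [31]
enqueue(40) -> [31, 40]
enqueue(23) -> [31, 40, 23]
enqueue(38) -> [31, 40, 23, 38]
dequeue()->31, [40, 23, 38]
dequeue()->40, [23, 38]

Final queue: [23, 38]


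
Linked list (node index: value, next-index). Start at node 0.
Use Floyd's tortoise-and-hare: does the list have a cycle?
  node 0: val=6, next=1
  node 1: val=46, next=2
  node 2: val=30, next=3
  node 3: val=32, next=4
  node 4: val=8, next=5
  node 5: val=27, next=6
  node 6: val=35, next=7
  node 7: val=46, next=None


Floyd's tortoise (slow, +1) and hare (fast, +2):
  init: slow=0, fast=0
  step 1: slow=1, fast=2
  step 2: slow=2, fast=4
  step 3: slow=3, fast=6
  step 4: fast 6->7->None, no cycle

Cycle: no


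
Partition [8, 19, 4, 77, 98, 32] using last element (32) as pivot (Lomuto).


Pivot: 32
  8 <= 32: advance i (no swap)
  19 <= 32: advance i (no swap)
  4 <= 32: advance i (no swap)
Place pivot at 3: [8, 19, 4, 32, 98, 77]

Partitioned: [8, 19, 4, 32, 98, 77]


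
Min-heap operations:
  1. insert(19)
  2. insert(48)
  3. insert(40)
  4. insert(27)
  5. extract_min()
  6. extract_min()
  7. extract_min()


insert(19) -> [19]
insert(48) -> [19, 48]
insert(40) -> [19, 48, 40]
insert(27) -> [19, 27, 40, 48]
extract_min()->19, [27, 48, 40]
extract_min()->27, [40, 48]
extract_min()->40, [48]

Final heap: [48]


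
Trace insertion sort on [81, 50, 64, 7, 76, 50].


Initial: [81, 50, 64, 7, 76, 50]
Insert 50: [50, 81, 64, 7, 76, 50]
Insert 64: [50, 64, 81, 7, 76, 50]
Insert 7: [7, 50, 64, 81, 76, 50]
Insert 76: [7, 50, 64, 76, 81, 50]
Insert 50: [7, 50, 50, 64, 76, 81]

Sorted: [7, 50, 50, 64, 76, 81]


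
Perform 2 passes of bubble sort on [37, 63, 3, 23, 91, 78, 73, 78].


Initial: [37, 63, 3, 23, 91, 78, 73, 78]
Pass 1: [37, 3, 23, 63, 78, 73, 78, 91] (5 swaps)
Pass 2: [3, 23, 37, 63, 73, 78, 78, 91] (3 swaps)

After 2 passes: [3, 23, 37, 63, 73, 78, 78, 91]


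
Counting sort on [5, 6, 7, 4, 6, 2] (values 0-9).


Input: [5, 6, 7, 4, 6, 2]
Counts: [0, 0, 1, 0, 1, 1, 2, 1, 0, 0]

Sorted: [2, 4, 5, 6, 6, 7]


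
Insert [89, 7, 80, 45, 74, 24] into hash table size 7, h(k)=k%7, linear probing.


Insert 89: h=5 -> slot 5
Insert 7: h=0 -> slot 0
Insert 80: h=3 -> slot 3
Insert 45: h=3, 1 probes -> slot 4
Insert 74: h=4, 2 probes -> slot 6
Insert 24: h=3, 5 probes -> slot 1

Table: [7, 24, None, 80, 45, 89, 74]


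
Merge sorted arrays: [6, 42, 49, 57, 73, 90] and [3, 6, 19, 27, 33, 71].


Take 3 from B
Take 6 from A
Take 6 from B
Take 19 from B
Take 27 from B
Take 33 from B
Take 42 from A
Take 49 from A
Take 57 from A
Take 71 from B

Merged: [3, 6, 6, 19, 27, 33, 42, 49, 57, 71, 73, 90]


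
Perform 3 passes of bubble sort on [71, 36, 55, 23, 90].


Initial: [71, 36, 55, 23, 90]
Pass 1: [36, 55, 23, 71, 90] (3 swaps)
Pass 2: [36, 23, 55, 71, 90] (1 swaps)
Pass 3: [23, 36, 55, 71, 90] (1 swaps)

After 3 passes: [23, 36, 55, 71, 90]


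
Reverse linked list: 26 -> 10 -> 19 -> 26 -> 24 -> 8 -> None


Step 1: curr=26, set curr.next=prev(None) | reversed so far: 26
Step 2: curr=10, set curr.next=prev(26) | reversed so far: 10 -> 26
Step 3: curr=19, set curr.next=prev(10) | reversed so far: 19 -> 10 -> 26
Step 4: curr=26, set curr.next=prev(19) | reversed so far: 26 -> 19 -> 10 -> 26
Step 5: curr=24, set curr.next=prev(26) | reversed so far: 24 -> 26 -> 19 -> 10 -> 26
Step 6: curr=8, set curr.next=prev(24) | reversed so far: 8 -> 24 -> 26 -> 19 -> 10 -> 26

8 -> 24 -> 26 -> 19 -> 10 -> 26 -> None


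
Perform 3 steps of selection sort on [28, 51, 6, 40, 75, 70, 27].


Initial: [28, 51, 6, 40, 75, 70, 27]
Step 1: min=6 at 2
  Swap: [6, 51, 28, 40, 75, 70, 27]
Step 2: min=27 at 6
  Swap: [6, 27, 28, 40, 75, 70, 51]
Step 3: min=28 at 2
  Swap: [6, 27, 28, 40, 75, 70, 51]

After 3 steps: [6, 27, 28, 40, 75, 70, 51]


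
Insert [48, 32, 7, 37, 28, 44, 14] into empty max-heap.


Insert 48: [48]
Insert 32: [48, 32]
Insert 7: [48, 32, 7]
Insert 37: [48, 37, 7, 32]
Insert 28: [48, 37, 7, 32, 28]
Insert 44: [48, 37, 44, 32, 28, 7]
Insert 14: [48, 37, 44, 32, 28, 7, 14]

Final heap: [48, 37, 44, 32, 28, 7, 14]


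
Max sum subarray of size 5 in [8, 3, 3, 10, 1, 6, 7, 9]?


[0:5]: 25
[1:6]: 23
[2:7]: 27
[3:8]: 33

Max: 33 at [3:8]


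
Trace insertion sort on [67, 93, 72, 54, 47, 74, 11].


Initial: [67, 93, 72, 54, 47, 74, 11]
Insert 93: [67, 93, 72, 54, 47, 74, 11]
Insert 72: [67, 72, 93, 54, 47, 74, 11]
Insert 54: [54, 67, 72, 93, 47, 74, 11]
Insert 47: [47, 54, 67, 72, 93, 74, 11]
Insert 74: [47, 54, 67, 72, 74, 93, 11]
Insert 11: [11, 47, 54, 67, 72, 74, 93]

Sorted: [11, 47, 54, 67, 72, 74, 93]


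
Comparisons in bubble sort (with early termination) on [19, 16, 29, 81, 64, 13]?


Algorithm: bubble sort (with early termination)
Input: [19, 16, 29, 81, 64, 13]
Sorted: [13, 16, 19, 29, 64, 81]

15


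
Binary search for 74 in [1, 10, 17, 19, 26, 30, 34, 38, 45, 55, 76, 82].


Step 1: lo=0, hi=11, mid=5, val=30
Step 2: lo=6, hi=11, mid=8, val=45
Step 3: lo=9, hi=11, mid=10, val=76
Step 4: lo=9, hi=9, mid=9, val=55

Not found


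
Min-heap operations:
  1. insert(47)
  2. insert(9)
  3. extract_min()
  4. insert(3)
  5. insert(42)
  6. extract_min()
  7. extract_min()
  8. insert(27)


insert(47) -> [47]
insert(9) -> [9, 47]
extract_min()->9, [47]
insert(3) -> [3, 47]
insert(42) -> [3, 47, 42]
extract_min()->3, [42, 47]
extract_min()->42, [47]
insert(27) -> [27, 47]

Final heap: [27, 47]


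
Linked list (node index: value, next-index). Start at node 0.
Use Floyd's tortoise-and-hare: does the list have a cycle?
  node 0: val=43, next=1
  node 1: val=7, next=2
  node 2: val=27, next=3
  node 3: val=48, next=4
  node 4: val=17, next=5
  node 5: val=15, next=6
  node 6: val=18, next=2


Floyd's tortoise (slow, +1) and hare (fast, +2):
  init: slow=0, fast=0
  step 1: slow=1, fast=2
  step 2: slow=2, fast=4
  step 3: slow=3, fast=6
  step 4: slow=4, fast=3
  step 5: slow=5, fast=5
  slow == fast at node 5: cycle detected

Cycle: yes


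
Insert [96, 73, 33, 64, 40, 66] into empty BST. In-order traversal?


Insert 96: root
Insert 73: L from 96
Insert 33: L from 96 -> L from 73
Insert 64: L from 96 -> L from 73 -> R from 33
Insert 40: L from 96 -> L from 73 -> R from 33 -> L from 64
Insert 66: L from 96 -> L from 73 -> R from 33 -> R from 64

In-order: [33, 40, 64, 66, 73, 96]


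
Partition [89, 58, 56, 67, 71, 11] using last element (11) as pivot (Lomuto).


Pivot: 11
Place pivot at 0: [11, 58, 56, 67, 71, 89]

Partitioned: [11, 58, 56, 67, 71, 89]


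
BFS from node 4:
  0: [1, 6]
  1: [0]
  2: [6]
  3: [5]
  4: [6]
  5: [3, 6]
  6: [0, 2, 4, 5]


Visit 4, enqueue [6]
Visit 6, enqueue [0, 2, 5]
Visit 0, enqueue [1]
Visit 2, enqueue []
Visit 5, enqueue [3]
Visit 1, enqueue []
Visit 3, enqueue []

BFS order: [4, 6, 0, 2, 5, 1, 3]


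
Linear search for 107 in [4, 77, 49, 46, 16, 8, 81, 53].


i=0: 4!=107
i=1: 77!=107
i=2: 49!=107
i=3: 46!=107
i=4: 16!=107
i=5: 8!=107
i=6: 81!=107
i=7: 53!=107

Not found, 8 comps


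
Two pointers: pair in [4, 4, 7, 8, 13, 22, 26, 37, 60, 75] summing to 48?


lo=0(4)+hi=9(75)=79
lo=0(4)+hi=8(60)=64
lo=0(4)+hi=7(37)=41
lo=1(4)+hi=7(37)=41
lo=2(7)+hi=7(37)=44
lo=3(8)+hi=7(37)=45
lo=4(13)+hi=7(37)=50
lo=4(13)+hi=6(26)=39
lo=5(22)+hi=6(26)=48

Yes: 22+26=48


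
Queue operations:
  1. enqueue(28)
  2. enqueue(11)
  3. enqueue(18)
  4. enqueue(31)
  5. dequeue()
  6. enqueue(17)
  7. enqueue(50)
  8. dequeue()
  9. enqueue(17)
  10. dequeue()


enqueue(28) -> [28]
enqueue(11) -> [28, 11]
enqueue(18) -> [28, 11, 18]
enqueue(31) -> [28, 11, 18, 31]
dequeue()->28, [11, 18, 31]
enqueue(17) -> [11, 18, 31, 17]
enqueue(50) -> [11, 18, 31, 17, 50]
dequeue()->11, [18, 31, 17, 50]
enqueue(17) -> [18, 31, 17, 50, 17]
dequeue()->18, [31, 17, 50, 17]

Final queue: [31, 17, 50, 17]


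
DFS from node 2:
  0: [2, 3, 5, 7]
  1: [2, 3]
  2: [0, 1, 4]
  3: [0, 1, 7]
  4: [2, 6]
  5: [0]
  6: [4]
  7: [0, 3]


Visit 2, push [4, 1, 0]
Visit 0, push [7, 5, 3]
Visit 3, push [7, 1]
Visit 1, push []
Visit 7, push []
Visit 5, push []
Visit 4, push [6]
Visit 6, push []

DFS order: [2, 0, 3, 1, 7, 5, 4, 6]


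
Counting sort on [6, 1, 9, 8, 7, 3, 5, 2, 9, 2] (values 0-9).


Input: [6, 1, 9, 8, 7, 3, 5, 2, 9, 2]
Counts: [0, 1, 2, 1, 0, 1, 1, 1, 1, 2]

Sorted: [1, 2, 2, 3, 5, 6, 7, 8, 9, 9]


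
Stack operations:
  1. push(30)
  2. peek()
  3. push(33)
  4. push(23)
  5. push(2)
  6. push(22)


push(30) -> [30]
peek()->30
push(33) -> [30, 33]
push(23) -> [30, 33, 23]
push(2) -> [30, 33, 23, 2]
push(22) -> [30, 33, 23, 2, 22]

Final stack: [30, 33, 23, 2, 22]


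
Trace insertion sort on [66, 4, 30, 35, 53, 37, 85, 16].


Initial: [66, 4, 30, 35, 53, 37, 85, 16]
Insert 4: [4, 66, 30, 35, 53, 37, 85, 16]
Insert 30: [4, 30, 66, 35, 53, 37, 85, 16]
Insert 35: [4, 30, 35, 66, 53, 37, 85, 16]
Insert 53: [4, 30, 35, 53, 66, 37, 85, 16]
Insert 37: [4, 30, 35, 37, 53, 66, 85, 16]
Insert 85: [4, 30, 35, 37, 53, 66, 85, 16]
Insert 16: [4, 16, 30, 35, 37, 53, 66, 85]

Sorted: [4, 16, 30, 35, 37, 53, 66, 85]


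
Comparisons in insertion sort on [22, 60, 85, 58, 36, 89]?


Algorithm: insertion sort
Input: [22, 60, 85, 58, 36, 89]
Sorted: [22, 36, 58, 60, 85, 89]

10


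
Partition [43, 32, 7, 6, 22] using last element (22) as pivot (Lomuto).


Pivot: 22
  7 <= 22: swap -> [7, 32, 43, 6, 22]
  6 <= 22: swap -> [7, 6, 43, 32, 22]
Place pivot at 2: [7, 6, 22, 32, 43]

Partitioned: [7, 6, 22, 32, 43]


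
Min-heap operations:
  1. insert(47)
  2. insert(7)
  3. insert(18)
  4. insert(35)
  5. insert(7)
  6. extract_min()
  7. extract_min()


insert(47) -> [47]
insert(7) -> [7, 47]
insert(18) -> [7, 47, 18]
insert(35) -> [7, 35, 18, 47]
insert(7) -> [7, 7, 18, 47, 35]
extract_min()->7, [7, 35, 18, 47]
extract_min()->7, [18, 35, 47]

Final heap: [18, 35, 47]


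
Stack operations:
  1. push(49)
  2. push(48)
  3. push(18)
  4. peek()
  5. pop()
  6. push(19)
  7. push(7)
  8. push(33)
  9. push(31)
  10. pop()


push(49) -> [49]
push(48) -> [49, 48]
push(18) -> [49, 48, 18]
peek()->18
pop()->18, [49, 48]
push(19) -> [49, 48, 19]
push(7) -> [49, 48, 19, 7]
push(33) -> [49, 48, 19, 7, 33]
push(31) -> [49, 48, 19, 7, 33, 31]
pop()->31, [49, 48, 19, 7, 33]

Final stack: [49, 48, 19, 7, 33]


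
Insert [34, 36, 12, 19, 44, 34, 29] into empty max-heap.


Insert 34: [34]
Insert 36: [36, 34]
Insert 12: [36, 34, 12]
Insert 19: [36, 34, 12, 19]
Insert 44: [44, 36, 12, 19, 34]
Insert 34: [44, 36, 34, 19, 34, 12]
Insert 29: [44, 36, 34, 19, 34, 12, 29]

Final heap: [44, 36, 34, 19, 34, 12, 29]


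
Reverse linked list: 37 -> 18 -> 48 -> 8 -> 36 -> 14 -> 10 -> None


Step 1: curr=37, set curr.next=prev(None) | reversed so far: 37
Step 2: curr=18, set curr.next=prev(37) | reversed so far: 18 -> 37
Step 3: curr=48, set curr.next=prev(18) | reversed so far: 48 -> 18 -> 37
Step 4: curr=8, set curr.next=prev(48) | reversed so far: 8 -> 48 -> 18 -> 37
Step 5: curr=36, set curr.next=prev(8) | reversed so far: 36 -> 8 -> 48 -> 18 -> 37
Step 6: curr=14, set curr.next=prev(36) | reversed so far: 14 -> 36 -> 8 -> 48 -> 18 -> 37
Step 7: curr=10, set curr.next=prev(14) | reversed so far: 10 -> 14 -> 36 -> 8 -> 48 -> 18 -> 37

10 -> 14 -> 36 -> 8 -> 48 -> 18 -> 37 -> None


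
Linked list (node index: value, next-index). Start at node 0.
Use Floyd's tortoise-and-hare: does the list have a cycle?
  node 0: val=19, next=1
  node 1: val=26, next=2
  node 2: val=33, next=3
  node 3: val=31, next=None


Floyd's tortoise (slow, +1) and hare (fast, +2):
  init: slow=0, fast=0
  step 1: slow=1, fast=2
  step 2: fast 2->3->None, no cycle

Cycle: no


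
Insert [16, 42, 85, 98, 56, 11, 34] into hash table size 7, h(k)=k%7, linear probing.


Insert 16: h=2 -> slot 2
Insert 42: h=0 -> slot 0
Insert 85: h=1 -> slot 1
Insert 98: h=0, 3 probes -> slot 3
Insert 56: h=0, 4 probes -> slot 4
Insert 11: h=4, 1 probes -> slot 5
Insert 34: h=6 -> slot 6

Table: [42, 85, 16, 98, 56, 11, 34]


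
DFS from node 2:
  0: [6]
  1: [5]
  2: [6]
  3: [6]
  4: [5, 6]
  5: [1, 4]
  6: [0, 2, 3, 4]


Visit 2, push [6]
Visit 6, push [4, 3, 0]
Visit 0, push []
Visit 3, push []
Visit 4, push [5]
Visit 5, push [1]
Visit 1, push []

DFS order: [2, 6, 0, 3, 4, 5, 1]


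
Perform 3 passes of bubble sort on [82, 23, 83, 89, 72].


Initial: [82, 23, 83, 89, 72]
Pass 1: [23, 82, 83, 72, 89] (2 swaps)
Pass 2: [23, 82, 72, 83, 89] (1 swaps)
Pass 3: [23, 72, 82, 83, 89] (1 swaps)

After 3 passes: [23, 72, 82, 83, 89]


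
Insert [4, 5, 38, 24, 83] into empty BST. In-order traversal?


Insert 4: root
Insert 5: R from 4
Insert 38: R from 4 -> R from 5
Insert 24: R from 4 -> R from 5 -> L from 38
Insert 83: R from 4 -> R from 5 -> R from 38

In-order: [4, 5, 24, 38, 83]


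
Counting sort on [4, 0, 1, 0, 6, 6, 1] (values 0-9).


Input: [4, 0, 1, 0, 6, 6, 1]
Counts: [2, 2, 0, 0, 1, 0, 2, 0, 0, 0]

Sorted: [0, 0, 1, 1, 4, 6, 6]


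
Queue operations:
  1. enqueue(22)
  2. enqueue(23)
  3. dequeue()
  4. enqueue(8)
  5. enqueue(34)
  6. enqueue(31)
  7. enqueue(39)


enqueue(22) -> [22]
enqueue(23) -> [22, 23]
dequeue()->22, [23]
enqueue(8) -> [23, 8]
enqueue(34) -> [23, 8, 34]
enqueue(31) -> [23, 8, 34, 31]
enqueue(39) -> [23, 8, 34, 31, 39]

Final queue: [23, 8, 34, 31, 39]


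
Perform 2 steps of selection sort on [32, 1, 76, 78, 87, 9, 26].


Initial: [32, 1, 76, 78, 87, 9, 26]
Step 1: min=1 at 1
  Swap: [1, 32, 76, 78, 87, 9, 26]
Step 2: min=9 at 5
  Swap: [1, 9, 76, 78, 87, 32, 26]

After 2 steps: [1, 9, 76, 78, 87, 32, 26]


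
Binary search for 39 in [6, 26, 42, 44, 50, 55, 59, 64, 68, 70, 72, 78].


Step 1: lo=0, hi=11, mid=5, val=55
Step 2: lo=0, hi=4, mid=2, val=42
Step 3: lo=0, hi=1, mid=0, val=6
Step 4: lo=1, hi=1, mid=1, val=26

Not found


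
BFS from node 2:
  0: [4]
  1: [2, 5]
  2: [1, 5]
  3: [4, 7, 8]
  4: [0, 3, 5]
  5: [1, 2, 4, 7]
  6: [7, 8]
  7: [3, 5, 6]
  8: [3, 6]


Visit 2, enqueue [1, 5]
Visit 1, enqueue []
Visit 5, enqueue [4, 7]
Visit 4, enqueue [0, 3]
Visit 7, enqueue [6]
Visit 0, enqueue []
Visit 3, enqueue [8]
Visit 6, enqueue []
Visit 8, enqueue []

BFS order: [2, 1, 5, 4, 7, 0, 3, 6, 8]


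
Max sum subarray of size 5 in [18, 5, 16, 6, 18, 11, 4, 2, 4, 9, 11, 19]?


[0:5]: 63
[1:6]: 56
[2:7]: 55
[3:8]: 41
[4:9]: 39
[5:10]: 30
[6:11]: 30
[7:12]: 45

Max: 63 at [0:5]


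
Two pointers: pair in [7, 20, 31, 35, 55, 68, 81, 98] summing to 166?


lo=0(7)+hi=7(98)=105
lo=1(20)+hi=7(98)=118
lo=2(31)+hi=7(98)=129
lo=3(35)+hi=7(98)=133
lo=4(55)+hi=7(98)=153
lo=5(68)+hi=7(98)=166

Yes: 68+98=166


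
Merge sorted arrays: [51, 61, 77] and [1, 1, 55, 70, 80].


Take 1 from B
Take 1 from B
Take 51 from A
Take 55 from B
Take 61 from A
Take 70 from B
Take 77 from A

Merged: [1, 1, 51, 55, 61, 70, 77, 80]


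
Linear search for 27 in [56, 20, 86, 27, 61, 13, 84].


i=0: 56!=27
i=1: 20!=27
i=2: 86!=27
i=3: 27==27 found!

Found at 3, 4 comps


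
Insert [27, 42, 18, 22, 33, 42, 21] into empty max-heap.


Insert 27: [27]
Insert 42: [42, 27]
Insert 18: [42, 27, 18]
Insert 22: [42, 27, 18, 22]
Insert 33: [42, 33, 18, 22, 27]
Insert 42: [42, 33, 42, 22, 27, 18]
Insert 21: [42, 33, 42, 22, 27, 18, 21]

Final heap: [42, 33, 42, 22, 27, 18, 21]


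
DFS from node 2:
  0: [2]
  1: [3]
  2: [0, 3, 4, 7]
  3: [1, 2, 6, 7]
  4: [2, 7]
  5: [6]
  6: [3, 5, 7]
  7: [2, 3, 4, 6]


Visit 2, push [7, 4, 3, 0]
Visit 0, push []
Visit 3, push [7, 6, 1]
Visit 1, push []
Visit 6, push [7, 5]
Visit 5, push []
Visit 7, push [4]
Visit 4, push []

DFS order: [2, 0, 3, 1, 6, 5, 7, 4]
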